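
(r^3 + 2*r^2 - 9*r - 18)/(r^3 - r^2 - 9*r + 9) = (r + 2)/(r - 1)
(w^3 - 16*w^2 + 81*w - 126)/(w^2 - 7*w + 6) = (w^2 - 10*w + 21)/(w - 1)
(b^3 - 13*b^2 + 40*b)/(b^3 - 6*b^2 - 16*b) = (b - 5)/(b + 2)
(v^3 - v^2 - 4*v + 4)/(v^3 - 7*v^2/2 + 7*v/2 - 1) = 2*(v + 2)/(2*v - 1)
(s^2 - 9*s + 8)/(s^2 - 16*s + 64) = (s - 1)/(s - 8)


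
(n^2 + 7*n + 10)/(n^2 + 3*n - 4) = (n^2 + 7*n + 10)/(n^2 + 3*n - 4)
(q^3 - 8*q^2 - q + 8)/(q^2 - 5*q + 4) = (q^2 - 7*q - 8)/(q - 4)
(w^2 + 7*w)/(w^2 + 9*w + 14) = w/(w + 2)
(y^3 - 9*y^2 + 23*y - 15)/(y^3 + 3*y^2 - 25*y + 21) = (y - 5)/(y + 7)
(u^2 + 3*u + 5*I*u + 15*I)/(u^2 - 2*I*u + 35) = (u + 3)/(u - 7*I)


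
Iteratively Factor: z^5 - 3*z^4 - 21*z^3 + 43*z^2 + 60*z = (z + 4)*(z^4 - 7*z^3 + 7*z^2 + 15*z) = z*(z + 4)*(z^3 - 7*z^2 + 7*z + 15) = z*(z + 1)*(z + 4)*(z^2 - 8*z + 15) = z*(z - 5)*(z + 1)*(z + 4)*(z - 3)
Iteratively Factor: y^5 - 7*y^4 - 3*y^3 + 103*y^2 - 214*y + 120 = (y - 2)*(y^4 - 5*y^3 - 13*y^2 + 77*y - 60) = (y - 5)*(y - 2)*(y^3 - 13*y + 12) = (y - 5)*(y - 3)*(y - 2)*(y^2 + 3*y - 4) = (y - 5)*(y - 3)*(y - 2)*(y + 4)*(y - 1)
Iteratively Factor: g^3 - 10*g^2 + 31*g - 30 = (g - 2)*(g^2 - 8*g + 15) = (g - 3)*(g - 2)*(g - 5)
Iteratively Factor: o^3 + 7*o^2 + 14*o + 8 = (o + 1)*(o^2 + 6*o + 8) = (o + 1)*(o + 4)*(o + 2)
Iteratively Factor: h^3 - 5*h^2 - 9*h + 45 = (h - 5)*(h^2 - 9) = (h - 5)*(h - 3)*(h + 3)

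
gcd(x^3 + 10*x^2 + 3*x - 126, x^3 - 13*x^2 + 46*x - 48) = x - 3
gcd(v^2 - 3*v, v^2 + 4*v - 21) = v - 3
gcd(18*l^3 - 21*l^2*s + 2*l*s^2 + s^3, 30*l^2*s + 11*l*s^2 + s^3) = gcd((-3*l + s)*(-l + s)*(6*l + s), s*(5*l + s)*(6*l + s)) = 6*l + s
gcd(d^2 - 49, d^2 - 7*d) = d - 7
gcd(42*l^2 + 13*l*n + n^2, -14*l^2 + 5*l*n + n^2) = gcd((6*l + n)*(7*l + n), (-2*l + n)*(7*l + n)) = 7*l + n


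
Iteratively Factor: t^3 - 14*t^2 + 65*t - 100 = (t - 5)*(t^2 - 9*t + 20) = (t - 5)^2*(t - 4)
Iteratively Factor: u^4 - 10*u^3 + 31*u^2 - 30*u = (u - 5)*(u^3 - 5*u^2 + 6*u) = (u - 5)*(u - 3)*(u^2 - 2*u) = (u - 5)*(u - 3)*(u - 2)*(u)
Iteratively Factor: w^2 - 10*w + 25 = (w - 5)*(w - 5)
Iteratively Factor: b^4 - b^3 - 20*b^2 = (b)*(b^3 - b^2 - 20*b) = b*(b + 4)*(b^2 - 5*b) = b^2*(b + 4)*(b - 5)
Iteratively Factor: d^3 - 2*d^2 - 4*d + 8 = (d - 2)*(d^2 - 4) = (d - 2)*(d + 2)*(d - 2)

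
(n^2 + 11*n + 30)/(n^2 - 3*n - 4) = (n^2 + 11*n + 30)/(n^2 - 3*n - 4)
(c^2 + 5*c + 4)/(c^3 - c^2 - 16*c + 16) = (c + 1)/(c^2 - 5*c + 4)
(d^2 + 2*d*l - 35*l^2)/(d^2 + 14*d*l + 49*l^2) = (d - 5*l)/(d + 7*l)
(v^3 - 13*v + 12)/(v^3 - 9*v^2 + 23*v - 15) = (v + 4)/(v - 5)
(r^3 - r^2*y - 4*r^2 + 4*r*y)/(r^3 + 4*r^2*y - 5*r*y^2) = (r - 4)/(r + 5*y)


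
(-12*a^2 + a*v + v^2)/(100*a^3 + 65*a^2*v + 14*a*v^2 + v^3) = (-3*a + v)/(25*a^2 + 10*a*v + v^2)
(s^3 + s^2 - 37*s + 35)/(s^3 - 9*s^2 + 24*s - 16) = (s^2 + 2*s - 35)/(s^2 - 8*s + 16)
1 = 1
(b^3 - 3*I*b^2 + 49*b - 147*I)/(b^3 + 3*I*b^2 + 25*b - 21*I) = (b - 7*I)/(b - I)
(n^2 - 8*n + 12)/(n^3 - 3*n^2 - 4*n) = (-n^2 + 8*n - 12)/(n*(-n^2 + 3*n + 4))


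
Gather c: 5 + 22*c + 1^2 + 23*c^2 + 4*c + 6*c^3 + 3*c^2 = 6*c^3 + 26*c^2 + 26*c + 6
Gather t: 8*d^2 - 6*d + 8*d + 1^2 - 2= 8*d^2 + 2*d - 1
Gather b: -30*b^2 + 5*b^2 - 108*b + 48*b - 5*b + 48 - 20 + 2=-25*b^2 - 65*b + 30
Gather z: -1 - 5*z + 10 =9 - 5*z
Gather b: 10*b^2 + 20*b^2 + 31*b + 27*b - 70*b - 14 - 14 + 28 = 30*b^2 - 12*b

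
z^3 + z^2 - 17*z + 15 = (z - 3)*(z - 1)*(z + 5)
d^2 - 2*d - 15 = (d - 5)*(d + 3)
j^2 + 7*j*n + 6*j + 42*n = (j + 6)*(j + 7*n)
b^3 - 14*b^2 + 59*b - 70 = (b - 7)*(b - 5)*(b - 2)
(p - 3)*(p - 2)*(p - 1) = p^3 - 6*p^2 + 11*p - 6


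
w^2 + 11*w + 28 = (w + 4)*(w + 7)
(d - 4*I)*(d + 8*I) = d^2 + 4*I*d + 32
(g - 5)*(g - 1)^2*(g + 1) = g^4 - 6*g^3 + 4*g^2 + 6*g - 5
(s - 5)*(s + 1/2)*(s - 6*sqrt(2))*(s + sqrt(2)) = s^4 - 5*sqrt(2)*s^3 - 9*s^3/2 - 29*s^2/2 + 45*sqrt(2)*s^2/2 + 25*sqrt(2)*s/2 + 54*s + 30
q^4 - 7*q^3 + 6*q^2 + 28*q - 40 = (q - 5)*(q - 2)^2*(q + 2)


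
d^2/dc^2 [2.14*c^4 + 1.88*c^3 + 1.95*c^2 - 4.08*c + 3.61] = 25.68*c^2 + 11.28*c + 3.9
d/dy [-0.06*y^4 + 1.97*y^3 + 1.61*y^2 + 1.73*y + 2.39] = -0.24*y^3 + 5.91*y^2 + 3.22*y + 1.73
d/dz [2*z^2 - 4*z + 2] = 4*z - 4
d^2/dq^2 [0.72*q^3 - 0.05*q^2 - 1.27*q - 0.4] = 4.32*q - 0.1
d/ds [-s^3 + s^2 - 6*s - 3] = -3*s^2 + 2*s - 6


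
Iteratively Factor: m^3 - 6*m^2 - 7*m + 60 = (m + 3)*(m^2 - 9*m + 20) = (m - 5)*(m + 3)*(m - 4)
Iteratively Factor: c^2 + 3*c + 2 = (c + 1)*(c + 2)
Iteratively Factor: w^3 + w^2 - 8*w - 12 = (w - 3)*(w^2 + 4*w + 4) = (w - 3)*(w + 2)*(w + 2)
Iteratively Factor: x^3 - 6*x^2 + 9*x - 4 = (x - 1)*(x^2 - 5*x + 4) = (x - 4)*(x - 1)*(x - 1)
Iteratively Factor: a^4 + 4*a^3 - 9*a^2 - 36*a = (a + 4)*(a^3 - 9*a) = (a - 3)*(a + 4)*(a^2 + 3*a) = (a - 3)*(a + 3)*(a + 4)*(a)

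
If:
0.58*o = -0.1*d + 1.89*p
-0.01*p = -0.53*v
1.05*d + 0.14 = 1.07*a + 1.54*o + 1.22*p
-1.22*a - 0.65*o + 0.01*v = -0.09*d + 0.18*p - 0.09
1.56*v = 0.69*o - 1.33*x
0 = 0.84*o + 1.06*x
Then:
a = 0.07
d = -0.07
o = -0.00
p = -0.00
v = -0.00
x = 0.00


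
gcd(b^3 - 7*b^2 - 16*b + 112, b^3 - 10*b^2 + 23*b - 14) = b - 7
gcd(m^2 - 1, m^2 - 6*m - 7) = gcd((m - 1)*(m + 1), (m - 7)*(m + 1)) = m + 1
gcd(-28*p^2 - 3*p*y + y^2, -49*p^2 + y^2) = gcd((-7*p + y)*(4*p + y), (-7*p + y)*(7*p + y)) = -7*p + y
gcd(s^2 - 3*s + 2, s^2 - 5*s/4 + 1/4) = s - 1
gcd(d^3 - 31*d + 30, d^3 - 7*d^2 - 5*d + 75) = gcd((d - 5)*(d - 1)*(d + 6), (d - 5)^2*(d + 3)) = d - 5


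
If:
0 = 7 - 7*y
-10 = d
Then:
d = -10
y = 1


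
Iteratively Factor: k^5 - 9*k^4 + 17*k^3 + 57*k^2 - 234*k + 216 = (k - 3)*(k^4 - 6*k^3 - k^2 + 54*k - 72) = (k - 3)*(k + 3)*(k^3 - 9*k^2 + 26*k - 24) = (k - 3)^2*(k + 3)*(k^2 - 6*k + 8) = (k - 3)^2*(k - 2)*(k + 3)*(k - 4)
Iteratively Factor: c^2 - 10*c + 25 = (c - 5)*(c - 5)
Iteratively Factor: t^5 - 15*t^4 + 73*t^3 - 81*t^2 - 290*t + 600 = (t - 5)*(t^4 - 10*t^3 + 23*t^2 + 34*t - 120) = (t - 5)*(t - 4)*(t^3 - 6*t^2 - t + 30) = (t - 5)^2*(t - 4)*(t^2 - t - 6) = (t - 5)^2*(t - 4)*(t + 2)*(t - 3)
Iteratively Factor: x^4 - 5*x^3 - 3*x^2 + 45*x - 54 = (x - 3)*(x^3 - 2*x^2 - 9*x + 18) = (x - 3)*(x + 3)*(x^2 - 5*x + 6) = (x - 3)*(x - 2)*(x + 3)*(x - 3)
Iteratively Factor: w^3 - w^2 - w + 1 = (w + 1)*(w^2 - 2*w + 1) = (w - 1)*(w + 1)*(w - 1)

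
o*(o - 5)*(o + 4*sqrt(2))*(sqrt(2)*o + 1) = sqrt(2)*o^4 - 5*sqrt(2)*o^3 + 9*o^3 - 45*o^2 + 4*sqrt(2)*o^2 - 20*sqrt(2)*o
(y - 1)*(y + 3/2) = y^2 + y/2 - 3/2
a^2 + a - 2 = (a - 1)*(a + 2)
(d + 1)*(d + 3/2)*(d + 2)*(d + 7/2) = d^4 + 8*d^3 + 89*d^2/4 + 103*d/4 + 21/2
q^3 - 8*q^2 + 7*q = q*(q - 7)*(q - 1)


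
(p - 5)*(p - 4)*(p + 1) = p^3 - 8*p^2 + 11*p + 20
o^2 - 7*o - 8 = (o - 8)*(o + 1)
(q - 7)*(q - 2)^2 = q^3 - 11*q^2 + 32*q - 28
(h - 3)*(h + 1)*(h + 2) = h^3 - 7*h - 6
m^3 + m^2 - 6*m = m*(m - 2)*(m + 3)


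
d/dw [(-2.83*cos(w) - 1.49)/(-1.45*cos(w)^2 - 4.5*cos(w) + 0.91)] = (4.1035*cos(w)^2 + 4.321*cos(w) + 9.2803)*sin(w)/(2.1025*cos(w)^4 + 13.05*cos(w)^3 + 17.611*cos(w)^2 - 8.19*cos(w) + 0.8281)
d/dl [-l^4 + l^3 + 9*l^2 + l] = -4*l^3 + 3*l^2 + 18*l + 1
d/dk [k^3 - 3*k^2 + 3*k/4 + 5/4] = 3*k^2 - 6*k + 3/4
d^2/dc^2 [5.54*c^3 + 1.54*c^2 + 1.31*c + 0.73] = 33.24*c + 3.08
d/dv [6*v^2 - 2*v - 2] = 12*v - 2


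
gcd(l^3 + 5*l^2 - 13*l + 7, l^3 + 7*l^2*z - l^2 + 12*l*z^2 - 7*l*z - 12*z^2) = l - 1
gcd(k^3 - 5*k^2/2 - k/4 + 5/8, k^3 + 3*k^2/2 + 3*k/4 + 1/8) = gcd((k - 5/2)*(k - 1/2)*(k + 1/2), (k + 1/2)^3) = k + 1/2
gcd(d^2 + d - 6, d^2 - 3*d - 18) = d + 3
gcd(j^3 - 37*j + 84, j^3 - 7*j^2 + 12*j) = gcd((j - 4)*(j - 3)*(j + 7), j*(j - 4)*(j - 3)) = j^2 - 7*j + 12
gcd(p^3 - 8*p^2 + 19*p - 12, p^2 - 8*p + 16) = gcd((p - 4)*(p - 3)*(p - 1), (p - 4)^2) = p - 4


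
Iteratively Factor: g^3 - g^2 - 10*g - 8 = (g + 1)*(g^2 - 2*g - 8) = (g + 1)*(g + 2)*(g - 4)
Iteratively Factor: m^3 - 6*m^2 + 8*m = (m - 2)*(m^2 - 4*m) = m*(m - 2)*(m - 4)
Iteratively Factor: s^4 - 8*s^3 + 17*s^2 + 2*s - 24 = (s - 2)*(s^3 - 6*s^2 + 5*s + 12) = (s - 2)*(s + 1)*(s^2 - 7*s + 12) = (s - 4)*(s - 2)*(s + 1)*(s - 3)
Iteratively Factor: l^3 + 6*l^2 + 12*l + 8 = (l + 2)*(l^2 + 4*l + 4) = (l + 2)^2*(l + 2)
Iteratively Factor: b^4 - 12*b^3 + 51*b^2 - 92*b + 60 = (b - 2)*(b^3 - 10*b^2 + 31*b - 30) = (b - 5)*(b - 2)*(b^2 - 5*b + 6) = (b - 5)*(b - 2)^2*(b - 3)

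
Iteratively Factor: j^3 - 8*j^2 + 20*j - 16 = (j - 2)*(j^2 - 6*j + 8) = (j - 4)*(j - 2)*(j - 2)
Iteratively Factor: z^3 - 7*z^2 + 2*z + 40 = (z - 5)*(z^2 - 2*z - 8) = (z - 5)*(z + 2)*(z - 4)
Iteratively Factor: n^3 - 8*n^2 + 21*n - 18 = (n - 3)*(n^2 - 5*n + 6) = (n - 3)*(n - 2)*(n - 3)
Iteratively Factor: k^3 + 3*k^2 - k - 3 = (k + 3)*(k^2 - 1) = (k + 1)*(k + 3)*(k - 1)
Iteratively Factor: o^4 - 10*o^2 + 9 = (o - 3)*(o^3 + 3*o^2 - o - 3) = (o - 3)*(o + 1)*(o^2 + 2*o - 3) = (o - 3)*(o - 1)*(o + 1)*(o + 3)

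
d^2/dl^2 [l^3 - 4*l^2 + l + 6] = 6*l - 8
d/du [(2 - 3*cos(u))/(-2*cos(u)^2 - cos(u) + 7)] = (-6*sin(u)^2 - 8*cos(u) + 25)*sin(u)/(cos(u) + cos(2*u) - 6)^2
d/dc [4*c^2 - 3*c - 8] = 8*c - 3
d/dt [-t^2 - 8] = -2*t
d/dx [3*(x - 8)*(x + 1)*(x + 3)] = 9*x^2 - 24*x - 87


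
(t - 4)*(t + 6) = t^2 + 2*t - 24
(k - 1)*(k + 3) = k^2 + 2*k - 3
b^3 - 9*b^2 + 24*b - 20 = (b - 5)*(b - 2)^2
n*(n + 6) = n^2 + 6*n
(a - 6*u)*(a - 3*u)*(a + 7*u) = a^3 - 2*a^2*u - 45*a*u^2 + 126*u^3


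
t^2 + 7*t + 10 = (t + 2)*(t + 5)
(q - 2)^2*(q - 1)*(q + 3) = q^4 - 2*q^3 - 7*q^2 + 20*q - 12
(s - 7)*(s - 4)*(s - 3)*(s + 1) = s^4 - 13*s^3 + 47*s^2 - 23*s - 84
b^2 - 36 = (b - 6)*(b + 6)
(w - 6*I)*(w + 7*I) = w^2 + I*w + 42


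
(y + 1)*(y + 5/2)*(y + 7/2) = y^3 + 7*y^2 + 59*y/4 + 35/4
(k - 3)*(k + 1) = k^2 - 2*k - 3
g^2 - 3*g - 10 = (g - 5)*(g + 2)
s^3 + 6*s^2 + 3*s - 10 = (s - 1)*(s + 2)*(s + 5)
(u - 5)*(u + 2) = u^2 - 3*u - 10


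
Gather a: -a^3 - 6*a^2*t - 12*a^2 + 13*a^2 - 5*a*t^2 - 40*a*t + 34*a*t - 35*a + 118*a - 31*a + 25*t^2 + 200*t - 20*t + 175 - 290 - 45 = -a^3 + a^2*(1 - 6*t) + a*(-5*t^2 - 6*t + 52) + 25*t^2 + 180*t - 160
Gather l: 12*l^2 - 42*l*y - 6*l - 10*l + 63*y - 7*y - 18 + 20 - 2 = 12*l^2 + l*(-42*y - 16) + 56*y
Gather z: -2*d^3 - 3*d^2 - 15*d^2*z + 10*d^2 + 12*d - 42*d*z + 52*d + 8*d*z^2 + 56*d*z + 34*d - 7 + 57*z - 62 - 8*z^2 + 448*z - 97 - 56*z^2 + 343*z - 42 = -2*d^3 + 7*d^2 + 98*d + z^2*(8*d - 64) + z*(-15*d^2 + 14*d + 848) - 208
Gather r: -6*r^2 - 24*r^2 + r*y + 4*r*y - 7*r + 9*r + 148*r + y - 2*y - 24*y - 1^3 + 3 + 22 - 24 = -30*r^2 + r*(5*y + 150) - 25*y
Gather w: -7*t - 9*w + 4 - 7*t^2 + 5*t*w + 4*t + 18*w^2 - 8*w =-7*t^2 - 3*t + 18*w^2 + w*(5*t - 17) + 4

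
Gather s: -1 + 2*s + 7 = 2*s + 6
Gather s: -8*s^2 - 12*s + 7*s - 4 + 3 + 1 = -8*s^2 - 5*s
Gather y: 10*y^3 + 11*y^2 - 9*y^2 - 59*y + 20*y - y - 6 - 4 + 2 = 10*y^3 + 2*y^2 - 40*y - 8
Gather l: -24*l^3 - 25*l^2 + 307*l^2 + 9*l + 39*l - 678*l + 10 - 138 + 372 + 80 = -24*l^3 + 282*l^2 - 630*l + 324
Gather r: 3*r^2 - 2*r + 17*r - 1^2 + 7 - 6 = 3*r^2 + 15*r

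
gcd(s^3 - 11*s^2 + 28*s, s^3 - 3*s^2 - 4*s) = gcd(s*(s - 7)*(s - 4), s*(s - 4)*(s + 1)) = s^2 - 4*s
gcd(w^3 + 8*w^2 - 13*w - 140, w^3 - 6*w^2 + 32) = w - 4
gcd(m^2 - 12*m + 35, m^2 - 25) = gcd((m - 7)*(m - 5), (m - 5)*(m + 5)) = m - 5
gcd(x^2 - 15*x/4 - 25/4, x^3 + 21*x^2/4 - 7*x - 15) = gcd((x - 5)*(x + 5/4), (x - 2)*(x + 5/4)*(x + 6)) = x + 5/4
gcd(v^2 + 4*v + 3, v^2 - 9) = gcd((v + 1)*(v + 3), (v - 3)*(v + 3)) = v + 3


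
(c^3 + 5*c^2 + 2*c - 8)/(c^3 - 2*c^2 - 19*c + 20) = (c + 2)/(c - 5)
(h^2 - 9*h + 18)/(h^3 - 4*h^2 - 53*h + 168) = (h - 6)/(h^2 - h - 56)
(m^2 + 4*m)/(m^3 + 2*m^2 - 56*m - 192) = m/(m^2 - 2*m - 48)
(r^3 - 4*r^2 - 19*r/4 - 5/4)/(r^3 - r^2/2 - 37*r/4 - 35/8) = 2*(2*r^2 - 9*r - 5)/(4*r^2 - 4*r - 35)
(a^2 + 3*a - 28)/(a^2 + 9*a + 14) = (a - 4)/(a + 2)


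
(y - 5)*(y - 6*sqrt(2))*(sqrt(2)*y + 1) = sqrt(2)*y^3 - 11*y^2 - 5*sqrt(2)*y^2 - 6*sqrt(2)*y + 55*y + 30*sqrt(2)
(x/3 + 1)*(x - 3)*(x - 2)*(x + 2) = x^4/3 - 13*x^2/3 + 12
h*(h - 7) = h^2 - 7*h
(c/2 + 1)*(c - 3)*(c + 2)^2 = c^4/2 + 3*c^3/2 - 3*c^2 - 14*c - 12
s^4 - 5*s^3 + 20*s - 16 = (s - 4)*(s - 2)*(s - 1)*(s + 2)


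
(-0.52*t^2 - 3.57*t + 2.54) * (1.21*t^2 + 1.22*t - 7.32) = -0.6292*t^4 - 4.9541*t^3 + 2.5244*t^2 + 29.2312*t - 18.5928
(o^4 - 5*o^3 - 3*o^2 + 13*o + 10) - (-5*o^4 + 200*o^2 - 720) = 6*o^4 - 5*o^3 - 203*o^2 + 13*o + 730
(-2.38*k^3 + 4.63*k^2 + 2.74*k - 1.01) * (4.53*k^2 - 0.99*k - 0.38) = -10.7814*k^5 + 23.3301*k^4 + 8.7329*k^3 - 9.0473*k^2 - 0.0413000000000001*k + 0.3838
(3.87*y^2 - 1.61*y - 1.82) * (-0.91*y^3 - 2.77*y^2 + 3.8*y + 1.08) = -3.5217*y^5 - 9.2548*y^4 + 20.8219*y^3 + 3.103*y^2 - 8.6548*y - 1.9656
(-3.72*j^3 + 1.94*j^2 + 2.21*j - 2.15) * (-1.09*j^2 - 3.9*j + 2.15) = 4.0548*j^5 + 12.3934*j^4 - 17.9729*j^3 - 2.1045*j^2 + 13.1365*j - 4.6225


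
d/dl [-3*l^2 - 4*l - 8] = -6*l - 4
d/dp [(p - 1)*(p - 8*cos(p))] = p + (p - 1)*(8*sin(p) + 1) - 8*cos(p)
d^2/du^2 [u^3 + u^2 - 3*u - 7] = 6*u + 2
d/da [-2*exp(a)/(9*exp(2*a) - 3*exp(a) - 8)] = (18*exp(2*a) + 16)*exp(a)/(81*exp(4*a) - 54*exp(3*a) - 135*exp(2*a) + 48*exp(a) + 64)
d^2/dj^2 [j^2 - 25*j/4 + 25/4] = 2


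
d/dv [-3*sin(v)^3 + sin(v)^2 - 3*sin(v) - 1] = (-9*sin(v)^2 + 2*sin(v) - 3)*cos(v)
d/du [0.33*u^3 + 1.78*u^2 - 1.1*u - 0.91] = 0.99*u^2 + 3.56*u - 1.1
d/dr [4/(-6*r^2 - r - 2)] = 4*(12*r + 1)/(6*r^2 + r + 2)^2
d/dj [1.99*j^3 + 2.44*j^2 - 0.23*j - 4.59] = 5.97*j^2 + 4.88*j - 0.23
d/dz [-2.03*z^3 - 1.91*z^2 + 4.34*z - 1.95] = -6.09*z^2 - 3.82*z + 4.34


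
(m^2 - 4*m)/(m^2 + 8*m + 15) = m*(m - 4)/(m^2 + 8*m + 15)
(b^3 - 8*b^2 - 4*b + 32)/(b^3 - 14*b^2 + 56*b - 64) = (b + 2)/(b - 4)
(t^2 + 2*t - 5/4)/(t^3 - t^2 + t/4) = (2*t + 5)/(t*(2*t - 1))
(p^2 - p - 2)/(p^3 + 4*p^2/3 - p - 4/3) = 3*(p - 2)/(3*p^2 + p - 4)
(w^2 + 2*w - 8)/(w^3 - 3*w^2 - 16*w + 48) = (w - 2)/(w^2 - 7*w + 12)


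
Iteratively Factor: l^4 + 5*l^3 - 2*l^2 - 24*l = (l + 3)*(l^3 + 2*l^2 - 8*l) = l*(l + 3)*(l^2 + 2*l - 8) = l*(l + 3)*(l + 4)*(l - 2)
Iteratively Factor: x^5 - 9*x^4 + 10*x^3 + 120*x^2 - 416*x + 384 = (x - 3)*(x^4 - 6*x^3 - 8*x^2 + 96*x - 128) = (x - 3)*(x - 2)*(x^3 - 4*x^2 - 16*x + 64) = (x - 3)*(x - 2)*(x + 4)*(x^2 - 8*x + 16) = (x - 4)*(x - 3)*(x - 2)*(x + 4)*(x - 4)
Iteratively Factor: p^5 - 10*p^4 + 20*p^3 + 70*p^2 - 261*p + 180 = (p - 5)*(p^4 - 5*p^3 - 5*p^2 + 45*p - 36) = (p - 5)*(p - 4)*(p^3 - p^2 - 9*p + 9) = (p - 5)*(p - 4)*(p - 3)*(p^2 + 2*p - 3) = (p - 5)*(p - 4)*(p - 3)*(p + 3)*(p - 1)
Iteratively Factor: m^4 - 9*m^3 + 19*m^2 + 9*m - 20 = (m - 4)*(m^3 - 5*m^2 - m + 5) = (m - 5)*(m - 4)*(m^2 - 1) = (m - 5)*(m - 4)*(m + 1)*(m - 1)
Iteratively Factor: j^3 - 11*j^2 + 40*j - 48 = (j - 4)*(j^2 - 7*j + 12) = (j - 4)*(j - 3)*(j - 4)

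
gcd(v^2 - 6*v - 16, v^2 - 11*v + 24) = v - 8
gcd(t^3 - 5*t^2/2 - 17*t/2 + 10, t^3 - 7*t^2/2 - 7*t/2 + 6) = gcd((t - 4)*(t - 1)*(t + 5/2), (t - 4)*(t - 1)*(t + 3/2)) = t^2 - 5*t + 4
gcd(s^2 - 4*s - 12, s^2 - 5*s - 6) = s - 6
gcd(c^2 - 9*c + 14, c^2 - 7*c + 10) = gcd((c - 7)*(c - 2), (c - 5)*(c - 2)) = c - 2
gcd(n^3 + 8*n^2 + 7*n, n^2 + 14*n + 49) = n + 7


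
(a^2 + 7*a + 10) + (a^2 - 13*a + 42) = 2*a^2 - 6*a + 52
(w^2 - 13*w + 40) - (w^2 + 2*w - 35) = 75 - 15*w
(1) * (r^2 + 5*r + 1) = r^2 + 5*r + 1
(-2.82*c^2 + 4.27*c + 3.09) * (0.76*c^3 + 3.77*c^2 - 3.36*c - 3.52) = -2.1432*c^5 - 7.3862*c^4 + 27.9215*c^3 + 7.2285*c^2 - 25.4128*c - 10.8768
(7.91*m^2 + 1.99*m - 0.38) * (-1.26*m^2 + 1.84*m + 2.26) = -9.9666*m^4 + 12.047*m^3 + 22.017*m^2 + 3.7982*m - 0.8588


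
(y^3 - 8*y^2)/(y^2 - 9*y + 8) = y^2/(y - 1)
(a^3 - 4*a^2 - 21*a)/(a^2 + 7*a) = (a^2 - 4*a - 21)/(a + 7)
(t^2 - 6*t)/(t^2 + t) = (t - 6)/(t + 1)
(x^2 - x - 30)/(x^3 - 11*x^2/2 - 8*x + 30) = 2*(x + 5)/(2*x^2 + x - 10)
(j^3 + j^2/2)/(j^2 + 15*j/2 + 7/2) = j^2/(j + 7)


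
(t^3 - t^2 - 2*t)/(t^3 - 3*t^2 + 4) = t/(t - 2)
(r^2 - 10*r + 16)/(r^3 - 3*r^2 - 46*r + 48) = (r - 2)/(r^2 + 5*r - 6)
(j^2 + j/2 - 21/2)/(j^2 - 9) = (j + 7/2)/(j + 3)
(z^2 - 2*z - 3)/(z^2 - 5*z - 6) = (z - 3)/(z - 6)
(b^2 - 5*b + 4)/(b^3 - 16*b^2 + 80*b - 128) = (b - 1)/(b^2 - 12*b + 32)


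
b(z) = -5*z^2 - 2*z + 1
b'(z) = -10*z - 2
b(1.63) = -15.54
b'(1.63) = -18.30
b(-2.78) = -32.08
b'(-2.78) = 25.80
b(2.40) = -32.60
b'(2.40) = -26.00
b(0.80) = -3.80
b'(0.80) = -10.00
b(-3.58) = -55.92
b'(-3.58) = 33.80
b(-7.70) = -280.05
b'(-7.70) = 75.00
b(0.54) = -1.54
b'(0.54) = -7.40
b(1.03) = -6.36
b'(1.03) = -12.30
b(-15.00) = -1094.00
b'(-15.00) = 148.00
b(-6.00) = -167.00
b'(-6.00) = 58.00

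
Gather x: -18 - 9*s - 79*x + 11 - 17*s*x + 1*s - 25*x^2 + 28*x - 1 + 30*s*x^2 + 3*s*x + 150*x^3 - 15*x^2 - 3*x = -8*s + 150*x^3 + x^2*(30*s - 40) + x*(-14*s - 54) - 8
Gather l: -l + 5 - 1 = 4 - l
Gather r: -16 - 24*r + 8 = -24*r - 8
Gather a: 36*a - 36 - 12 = 36*a - 48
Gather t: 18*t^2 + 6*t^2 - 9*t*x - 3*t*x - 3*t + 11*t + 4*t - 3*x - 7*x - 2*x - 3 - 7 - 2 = 24*t^2 + t*(12 - 12*x) - 12*x - 12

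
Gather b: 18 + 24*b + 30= 24*b + 48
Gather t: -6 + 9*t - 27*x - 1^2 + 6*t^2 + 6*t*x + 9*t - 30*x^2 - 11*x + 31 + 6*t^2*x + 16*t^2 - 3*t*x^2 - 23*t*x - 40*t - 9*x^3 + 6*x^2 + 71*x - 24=t^2*(6*x + 22) + t*(-3*x^2 - 17*x - 22) - 9*x^3 - 24*x^2 + 33*x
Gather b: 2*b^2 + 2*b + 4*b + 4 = 2*b^2 + 6*b + 4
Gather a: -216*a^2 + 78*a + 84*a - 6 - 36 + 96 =-216*a^2 + 162*a + 54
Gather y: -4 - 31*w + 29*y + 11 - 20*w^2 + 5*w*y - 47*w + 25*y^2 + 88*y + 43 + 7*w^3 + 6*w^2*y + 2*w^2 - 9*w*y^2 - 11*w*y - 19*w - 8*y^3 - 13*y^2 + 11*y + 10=7*w^3 - 18*w^2 - 97*w - 8*y^3 + y^2*(12 - 9*w) + y*(6*w^2 - 6*w + 128) + 60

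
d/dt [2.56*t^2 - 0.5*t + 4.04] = 5.12*t - 0.5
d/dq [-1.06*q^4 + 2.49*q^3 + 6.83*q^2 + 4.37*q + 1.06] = -4.24*q^3 + 7.47*q^2 + 13.66*q + 4.37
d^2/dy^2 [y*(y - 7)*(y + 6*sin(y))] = -6*y^2*sin(y) + 42*y*sin(y) + 24*y*cos(y) + 6*y + 12*sin(y) - 84*cos(y) - 14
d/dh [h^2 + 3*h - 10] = 2*h + 3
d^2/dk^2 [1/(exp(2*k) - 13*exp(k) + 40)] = ((13 - 4*exp(k))*(exp(2*k) - 13*exp(k) + 40) + 2*(2*exp(k) - 13)^2*exp(k))*exp(k)/(exp(2*k) - 13*exp(k) + 40)^3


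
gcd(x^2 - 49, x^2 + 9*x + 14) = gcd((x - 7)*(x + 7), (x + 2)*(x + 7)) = x + 7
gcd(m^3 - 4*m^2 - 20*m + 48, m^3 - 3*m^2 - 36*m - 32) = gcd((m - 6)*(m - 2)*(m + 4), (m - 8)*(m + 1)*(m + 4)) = m + 4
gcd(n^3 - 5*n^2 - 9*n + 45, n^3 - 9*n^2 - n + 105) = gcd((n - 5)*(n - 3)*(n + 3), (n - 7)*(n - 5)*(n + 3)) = n^2 - 2*n - 15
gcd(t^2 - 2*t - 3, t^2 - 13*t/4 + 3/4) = t - 3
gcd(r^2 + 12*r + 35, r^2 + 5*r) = r + 5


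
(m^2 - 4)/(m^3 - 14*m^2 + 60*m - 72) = (m + 2)/(m^2 - 12*m + 36)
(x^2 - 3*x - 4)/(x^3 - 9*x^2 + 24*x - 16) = (x + 1)/(x^2 - 5*x + 4)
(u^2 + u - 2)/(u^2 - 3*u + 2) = (u + 2)/(u - 2)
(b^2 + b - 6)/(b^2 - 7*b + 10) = (b + 3)/(b - 5)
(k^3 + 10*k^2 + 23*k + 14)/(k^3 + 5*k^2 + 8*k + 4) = (k + 7)/(k + 2)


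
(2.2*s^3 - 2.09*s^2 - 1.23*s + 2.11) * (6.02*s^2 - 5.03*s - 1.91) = 13.244*s^5 - 23.6478*s^4 - 1.0939*s^3 + 22.881*s^2 - 8.264*s - 4.0301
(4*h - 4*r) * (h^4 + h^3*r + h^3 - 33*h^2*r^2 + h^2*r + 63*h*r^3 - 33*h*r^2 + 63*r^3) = 4*h^5 + 4*h^4 - 136*h^3*r^2 + 384*h^2*r^3 - 136*h^2*r^2 - 252*h*r^4 + 384*h*r^3 - 252*r^4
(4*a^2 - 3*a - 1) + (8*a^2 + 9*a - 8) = 12*a^2 + 6*a - 9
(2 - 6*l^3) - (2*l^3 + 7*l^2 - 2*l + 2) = -8*l^3 - 7*l^2 + 2*l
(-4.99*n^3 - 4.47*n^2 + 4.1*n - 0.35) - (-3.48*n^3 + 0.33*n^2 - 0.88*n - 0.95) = -1.51*n^3 - 4.8*n^2 + 4.98*n + 0.6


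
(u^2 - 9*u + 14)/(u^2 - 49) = (u - 2)/(u + 7)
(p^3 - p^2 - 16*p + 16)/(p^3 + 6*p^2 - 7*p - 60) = (p^2 - 5*p + 4)/(p^2 + 2*p - 15)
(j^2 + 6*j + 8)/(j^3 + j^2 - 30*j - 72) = (j + 2)/(j^2 - 3*j - 18)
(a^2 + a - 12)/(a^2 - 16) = (a - 3)/(a - 4)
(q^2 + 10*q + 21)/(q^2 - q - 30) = (q^2 + 10*q + 21)/(q^2 - q - 30)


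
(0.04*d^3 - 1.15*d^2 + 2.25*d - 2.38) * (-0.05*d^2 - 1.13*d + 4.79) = -0.002*d^5 + 0.0123*d^4 + 1.3786*d^3 - 7.932*d^2 + 13.4669*d - 11.4002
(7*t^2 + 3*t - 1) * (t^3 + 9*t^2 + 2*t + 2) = 7*t^5 + 66*t^4 + 40*t^3 + 11*t^2 + 4*t - 2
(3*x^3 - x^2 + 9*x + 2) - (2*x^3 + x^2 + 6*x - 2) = x^3 - 2*x^2 + 3*x + 4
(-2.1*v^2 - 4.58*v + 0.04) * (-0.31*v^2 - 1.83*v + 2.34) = 0.651*v^4 + 5.2628*v^3 + 3.455*v^2 - 10.7904*v + 0.0936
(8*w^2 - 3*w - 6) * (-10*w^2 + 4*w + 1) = -80*w^4 + 62*w^3 + 56*w^2 - 27*w - 6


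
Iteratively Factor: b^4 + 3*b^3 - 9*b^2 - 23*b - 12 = (b + 4)*(b^3 - b^2 - 5*b - 3) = (b + 1)*(b + 4)*(b^2 - 2*b - 3) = (b - 3)*(b + 1)*(b + 4)*(b + 1)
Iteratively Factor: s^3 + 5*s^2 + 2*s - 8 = (s + 2)*(s^2 + 3*s - 4) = (s + 2)*(s + 4)*(s - 1)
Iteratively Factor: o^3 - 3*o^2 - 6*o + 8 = (o + 2)*(o^2 - 5*o + 4) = (o - 4)*(o + 2)*(o - 1)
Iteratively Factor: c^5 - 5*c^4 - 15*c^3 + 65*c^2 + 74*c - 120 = (c - 1)*(c^4 - 4*c^3 - 19*c^2 + 46*c + 120) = (c - 4)*(c - 1)*(c^3 - 19*c - 30) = (c - 5)*(c - 4)*(c - 1)*(c^2 + 5*c + 6) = (c - 5)*(c - 4)*(c - 1)*(c + 2)*(c + 3)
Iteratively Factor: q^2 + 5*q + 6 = (q + 3)*(q + 2)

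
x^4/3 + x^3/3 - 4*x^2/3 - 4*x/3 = x*(x/3 + 1/3)*(x - 2)*(x + 2)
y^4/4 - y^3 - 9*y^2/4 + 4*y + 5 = (y/2 + 1/2)*(y/2 + 1)*(y - 5)*(y - 2)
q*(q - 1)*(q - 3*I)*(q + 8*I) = q^4 - q^3 + 5*I*q^3 + 24*q^2 - 5*I*q^2 - 24*q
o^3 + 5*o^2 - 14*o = o*(o - 2)*(o + 7)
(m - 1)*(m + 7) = m^2 + 6*m - 7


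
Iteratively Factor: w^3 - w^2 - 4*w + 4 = (w + 2)*(w^2 - 3*w + 2) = (w - 1)*(w + 2)*(w - 2)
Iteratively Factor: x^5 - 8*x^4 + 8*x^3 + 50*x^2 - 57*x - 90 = (x - 5)*(x^4 - 3*x^3 - 7*x^2 + 15*x + 18) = (x - 5)*(x - 3)*(x^3 - 7*x - 6) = (x - 5)*(x - 3)^2*(x^2 + 3*x + 2) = (x - 5)*(x - 3)^2*(x + 2)*(x + 1)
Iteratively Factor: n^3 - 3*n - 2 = (n - 2)*(n^2 + 2*n + 1) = (n - 2)*(n + 1)*(n + 1)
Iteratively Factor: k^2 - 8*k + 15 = (k - 3)*(k - 5)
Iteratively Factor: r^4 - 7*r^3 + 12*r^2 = (r)*(r^3 - 7*r^2 + 12*r) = r*(r - 4)*(r^2 - 3*r) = r^2*(r - 4)*(r - 3)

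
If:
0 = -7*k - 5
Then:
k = -5/7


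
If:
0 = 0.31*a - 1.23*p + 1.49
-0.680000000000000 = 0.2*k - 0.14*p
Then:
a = 3.96774193548387*p - 4.80645161290323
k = 0.7*p - 3.4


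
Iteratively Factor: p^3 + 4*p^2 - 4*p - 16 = (p + 2)*(p^2 + 2*p - 8) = (p + 2)*(p + 4)*(p - 2)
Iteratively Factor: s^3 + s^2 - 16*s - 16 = (s - 4)*(s^2 + 5*s + 4) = (s - 4)*(s + 1)*(s + 4)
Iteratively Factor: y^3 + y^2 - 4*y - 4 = (y + 1)*(y^2 - 4) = (y - 2)*(y + 1)*(y + 2)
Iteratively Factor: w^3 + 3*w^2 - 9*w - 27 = (w - 3)*(w^2 + 6*w + 9) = (w - 3)*(w + 3)*(w + 3)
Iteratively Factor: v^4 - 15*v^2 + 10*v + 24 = (v - 2)*(v^3 + 2*v^2 - 11*v - 12) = (v - 2)*(v + 1)*(v^2 + v - 12) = (v - 3)*(v - 2)*(v + 1)*(v + 4)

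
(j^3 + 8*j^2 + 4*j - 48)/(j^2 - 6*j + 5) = (j^3 + 8*j^2 + 4*j - 48)/(j^2 - 6*j + 5)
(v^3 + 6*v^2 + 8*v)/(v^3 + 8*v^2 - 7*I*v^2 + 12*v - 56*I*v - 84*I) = v*(v + 4)/(v^2 + v*(6 - 7*I) - 42*I)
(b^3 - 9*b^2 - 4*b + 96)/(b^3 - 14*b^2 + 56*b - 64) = (b + 3)/(b - 2)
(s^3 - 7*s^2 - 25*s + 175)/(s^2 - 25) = s - 7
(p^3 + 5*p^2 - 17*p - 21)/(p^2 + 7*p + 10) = (p^3 + 5*p^2 - 17*p - 21)/(p^2 + 7*p + 10)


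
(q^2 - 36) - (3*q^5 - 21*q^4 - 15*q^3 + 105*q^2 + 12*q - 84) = -3*q^5 + 21*q^4 + 15*q^3 - 104*q^2 - 12*q + 48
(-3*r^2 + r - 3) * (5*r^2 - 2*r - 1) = -15*r^4 + 11*r^3 - 14*r^2 + 5*r + 3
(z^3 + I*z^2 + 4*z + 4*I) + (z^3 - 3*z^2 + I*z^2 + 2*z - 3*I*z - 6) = 2*z^3 - 3*z^2 + 2*I*z^2 + 6*z - 3*I*z - 6 + 4*I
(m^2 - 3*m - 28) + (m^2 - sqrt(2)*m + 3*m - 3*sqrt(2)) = 2*m^2 - sqrt(2)*m - 28 - 3*sqrt(2)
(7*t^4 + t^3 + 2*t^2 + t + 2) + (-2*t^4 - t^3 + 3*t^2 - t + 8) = 5*t^4 + 5*t^2 + 10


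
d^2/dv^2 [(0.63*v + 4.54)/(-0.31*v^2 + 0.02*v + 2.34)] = ((0.62*v - 0.02)*(0.63*v + 4.54)*(1.24*v - 0.04) + (1.1718*v + 2.7896)*(-0.31*v^2 + 0.02*v + 2.34))/(-0.31*v^2 + 0.02*v + 2.34)^3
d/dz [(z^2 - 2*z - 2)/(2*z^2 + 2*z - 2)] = (3*z^2/2 + z + 2)/(z^4 + 2*z^3 - z^2 - 2*z + 1)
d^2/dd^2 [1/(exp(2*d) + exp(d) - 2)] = (2*(2*exp(d) + 1)^2*exp(d) - (4*exp(d) + 1)*(exp(2*d) + exp(d) - 2))*exp(d)/(exp(2*d) + exp(d) - 2)^3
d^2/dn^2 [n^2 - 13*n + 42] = 2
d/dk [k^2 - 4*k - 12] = 2*k - 4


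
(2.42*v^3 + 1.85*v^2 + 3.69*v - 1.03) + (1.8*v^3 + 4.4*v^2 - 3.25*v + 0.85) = 4.22*v^3 + 6.25*v^2 + 0.44*v - 0.18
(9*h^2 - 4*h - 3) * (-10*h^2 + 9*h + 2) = -90*h^4 + 121*h^3 + 12*h^2 - 35*h - 6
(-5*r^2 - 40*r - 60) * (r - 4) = -5*r^3 - 20*r^2 + 100*r + 240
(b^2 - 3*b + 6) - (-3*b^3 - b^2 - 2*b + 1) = 3*b^3 + 2*b^2 - b + 5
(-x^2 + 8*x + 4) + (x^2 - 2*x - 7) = 6*x - 3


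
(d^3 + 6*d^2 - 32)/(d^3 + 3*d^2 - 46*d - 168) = (d^2 + 2*d - 8)/(d^2 - d - 42)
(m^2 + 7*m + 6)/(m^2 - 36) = (m + 1)/(m - 6)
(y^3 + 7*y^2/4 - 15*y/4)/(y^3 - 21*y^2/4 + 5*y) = (y + 3)/(y - 4)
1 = 1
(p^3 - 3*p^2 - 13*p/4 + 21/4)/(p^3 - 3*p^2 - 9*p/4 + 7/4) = (2*p^2 + p - 3)/(2*p^2 + p - 1)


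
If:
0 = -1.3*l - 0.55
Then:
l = -0.42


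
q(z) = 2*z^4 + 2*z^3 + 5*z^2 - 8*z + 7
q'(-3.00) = -200.00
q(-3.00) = 184.00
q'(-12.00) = -13088.00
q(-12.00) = 38839.00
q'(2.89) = 264.11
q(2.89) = 213.43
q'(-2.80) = -164.58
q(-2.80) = 147.63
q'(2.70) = 220.20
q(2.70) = 167.50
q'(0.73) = 5.61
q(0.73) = 5.17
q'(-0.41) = -11.64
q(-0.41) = 11.04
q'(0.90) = 11.69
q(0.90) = 6.62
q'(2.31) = 145.73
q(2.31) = 96.80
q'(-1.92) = -61.70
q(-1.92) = 53.82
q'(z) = 8*z^3 + 6*z^2 + 10*z - 8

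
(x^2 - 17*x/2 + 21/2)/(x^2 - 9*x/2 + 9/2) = (x - 7)/(x - 3)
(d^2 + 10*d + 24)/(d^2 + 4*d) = (d + 6)/d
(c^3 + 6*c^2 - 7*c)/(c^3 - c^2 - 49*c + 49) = c/(c - 7)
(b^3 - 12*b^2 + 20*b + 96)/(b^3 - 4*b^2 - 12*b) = (b - 8)/b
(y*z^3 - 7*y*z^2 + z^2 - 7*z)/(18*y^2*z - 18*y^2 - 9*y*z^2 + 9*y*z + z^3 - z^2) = z*(y*z^2 - 7*y*z + z - 7)/(18*y^2*z - 18*y^2 - 9*y*z^2 + 9*y*z + z^3 - z^2)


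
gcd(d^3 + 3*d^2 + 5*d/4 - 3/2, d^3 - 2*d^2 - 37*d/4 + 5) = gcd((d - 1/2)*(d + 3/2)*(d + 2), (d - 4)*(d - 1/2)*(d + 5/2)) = d - 1/2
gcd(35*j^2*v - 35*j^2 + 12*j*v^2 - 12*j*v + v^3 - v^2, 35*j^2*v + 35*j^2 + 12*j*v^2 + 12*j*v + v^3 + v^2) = 35*j^2 + 12*j*v + v^2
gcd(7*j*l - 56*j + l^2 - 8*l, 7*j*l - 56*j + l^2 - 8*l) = 7*j*l - 56*j + l^2 - 8*l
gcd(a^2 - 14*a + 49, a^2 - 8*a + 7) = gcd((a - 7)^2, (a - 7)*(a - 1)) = a - 7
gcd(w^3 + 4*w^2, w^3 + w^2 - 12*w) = w^2 + 4*w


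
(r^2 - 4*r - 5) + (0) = r^2 - 4*r - 5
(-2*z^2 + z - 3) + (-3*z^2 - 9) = -5*z^2 + z - 12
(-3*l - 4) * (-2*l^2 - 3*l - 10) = 6*l^3 + 17*l^2 + 42*l + 40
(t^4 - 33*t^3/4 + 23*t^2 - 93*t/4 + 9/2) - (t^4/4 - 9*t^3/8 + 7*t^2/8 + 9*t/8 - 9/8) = 3*t^4/4 - 57*t^3/8 + 177*t^2/8 - 195*t/8 + 45/8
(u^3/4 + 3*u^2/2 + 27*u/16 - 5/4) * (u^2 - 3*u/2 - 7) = u^5/4 + 9*u^4/8 - 37*u^3/16 - 457*u^2/32 - 159*u/16 + 35/4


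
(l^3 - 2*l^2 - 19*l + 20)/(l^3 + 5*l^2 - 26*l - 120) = (l - 1)/(l + 6)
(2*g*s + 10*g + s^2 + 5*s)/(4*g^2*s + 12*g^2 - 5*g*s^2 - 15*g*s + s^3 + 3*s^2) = (2*g*s + 10*g + s^2 + 5*s)/(4*g^2*s + 12*g^2 - 5*g*s^2 - 15*g*s + s^3 + 3*s^2)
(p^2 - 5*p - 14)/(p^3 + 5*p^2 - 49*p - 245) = (p + 2)/(p^2 + 12*p + 35)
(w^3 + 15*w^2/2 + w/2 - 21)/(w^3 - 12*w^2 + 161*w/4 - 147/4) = 2*(w^2 + 9*w + 14)/(2*w^2 - 21*w + 49)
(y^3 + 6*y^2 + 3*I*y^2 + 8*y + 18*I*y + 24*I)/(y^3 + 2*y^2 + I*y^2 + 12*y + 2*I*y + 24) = (y^2 + y*(4 + 3*I) + 12*I)/(y^2 + I*y + 12)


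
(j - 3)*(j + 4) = j^2 + j - 12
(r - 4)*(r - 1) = r^2 - 5*r + 4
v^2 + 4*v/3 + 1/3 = (v + 1/3)*(v + 1)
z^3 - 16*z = z*(z - 4)*(z + 4)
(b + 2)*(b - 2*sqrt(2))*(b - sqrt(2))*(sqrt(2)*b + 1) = sqrt(2)*b^4 - 5*b^3 + 2*sqrt(2)*b^3 - 10*b^2 + sqrt(2)*b^2 + 2*sqrt(2)*b + 4*b + 8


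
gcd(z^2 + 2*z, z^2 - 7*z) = z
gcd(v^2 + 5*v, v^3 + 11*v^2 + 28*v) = v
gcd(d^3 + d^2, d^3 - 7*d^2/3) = d^2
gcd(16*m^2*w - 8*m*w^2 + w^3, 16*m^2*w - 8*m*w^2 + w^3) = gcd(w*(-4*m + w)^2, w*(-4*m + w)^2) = 16*m^2*w - 8*m*w^2 + w^3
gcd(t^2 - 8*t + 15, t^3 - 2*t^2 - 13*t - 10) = t - 5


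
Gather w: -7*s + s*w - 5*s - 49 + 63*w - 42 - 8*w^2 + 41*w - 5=-12*s - 8*w^2 + w*(s + 104) - 96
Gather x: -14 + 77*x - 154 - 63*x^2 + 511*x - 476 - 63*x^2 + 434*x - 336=-126*x^2 + 1022*x - 980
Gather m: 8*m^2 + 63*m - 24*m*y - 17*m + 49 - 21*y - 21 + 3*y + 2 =8*m^2 + m*(46 - 24*y) - 18*y + 30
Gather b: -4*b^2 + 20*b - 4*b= -4*b^2 + 16*b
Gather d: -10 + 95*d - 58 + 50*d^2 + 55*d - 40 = 50*d^2 + 150*d - 108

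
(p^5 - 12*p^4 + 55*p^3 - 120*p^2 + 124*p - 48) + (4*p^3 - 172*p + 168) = p^5 - 12*p^4 + 59*p^3 - 120*p^2 - 48*p + 120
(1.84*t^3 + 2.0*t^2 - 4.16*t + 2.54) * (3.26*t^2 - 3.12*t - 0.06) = 5.9984*t^5 + 0.779199999999999*t^4 - 19.912*t^3 + 21.1396*t^2 - 7.6752*t - 0.1524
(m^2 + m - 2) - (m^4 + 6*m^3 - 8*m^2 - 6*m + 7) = -m^4 - 6*m^3 + 9*m^2 + 7*m - 9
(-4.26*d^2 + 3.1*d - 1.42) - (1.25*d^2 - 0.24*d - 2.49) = -5.51*d^2 + 3.34*d + 1.07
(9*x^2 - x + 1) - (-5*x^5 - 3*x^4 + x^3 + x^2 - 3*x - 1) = 5*x^5 + 3*x^4 - x^3 + 8*x^2 + 2*x + 2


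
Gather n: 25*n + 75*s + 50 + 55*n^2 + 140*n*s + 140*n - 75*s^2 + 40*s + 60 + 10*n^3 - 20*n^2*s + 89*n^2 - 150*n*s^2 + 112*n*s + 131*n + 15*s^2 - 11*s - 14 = 10*n^3 + n^2*(144 - 20*s) + n*(-150*s^2 + 252*s + 296) - 60*s^2 + 104*s + 96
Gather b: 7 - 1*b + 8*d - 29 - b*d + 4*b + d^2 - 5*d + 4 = b*(3 - d) + d^2 + 3*d - 18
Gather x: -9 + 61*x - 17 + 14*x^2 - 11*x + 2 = 14*x^2 + 50*x - 24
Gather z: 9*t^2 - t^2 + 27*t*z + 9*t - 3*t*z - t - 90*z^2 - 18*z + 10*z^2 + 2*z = 8*t^2 + 8*t - 80*z^2 + z*(24*t - 16)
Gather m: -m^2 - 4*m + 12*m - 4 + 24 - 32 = -m^2 + 8*m - 12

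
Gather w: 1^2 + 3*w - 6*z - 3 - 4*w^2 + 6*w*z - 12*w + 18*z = -4*w^2 + w*(6*z - 9) + 12*z - 2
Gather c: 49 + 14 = 63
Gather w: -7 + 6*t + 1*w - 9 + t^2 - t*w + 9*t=t^2 + 15*t + w*(1 - t) - 16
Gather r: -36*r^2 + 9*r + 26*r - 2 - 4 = -36*r^2 + 35*r - 6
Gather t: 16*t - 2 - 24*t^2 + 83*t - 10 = -24*t^2 + 99*t - 12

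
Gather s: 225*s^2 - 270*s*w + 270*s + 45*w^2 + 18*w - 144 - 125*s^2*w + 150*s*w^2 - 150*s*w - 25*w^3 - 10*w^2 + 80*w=s^2*(225 - 125*w) + s*(150*w^2 - 420*w + 270) - 25*w^3 + 35*w^2 + 98*w - 144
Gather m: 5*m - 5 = 5*m - 5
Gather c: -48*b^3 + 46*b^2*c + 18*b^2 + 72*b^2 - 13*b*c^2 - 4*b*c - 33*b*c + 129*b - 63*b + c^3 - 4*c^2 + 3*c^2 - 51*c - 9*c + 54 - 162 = -48*b^3 + 90*b^2 + 66*b + c^3 + c^2*(-13*b - 1) + c*(46*b^2 - 37*b - 60) - 108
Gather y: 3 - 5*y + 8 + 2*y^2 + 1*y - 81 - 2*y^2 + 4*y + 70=0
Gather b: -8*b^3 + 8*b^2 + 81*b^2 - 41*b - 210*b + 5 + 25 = -8*b^3 + 89*b^2 - 251*b + 30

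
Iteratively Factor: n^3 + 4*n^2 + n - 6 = (n - 1)*(n^2 + 5*n + 6) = (n - 1)*(n + 2)*(n + 3)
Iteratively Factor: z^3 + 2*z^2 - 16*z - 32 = (z - 4)*(z^2 + 6*z + 8) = (z - 4)*(z + 2)*(z + 4)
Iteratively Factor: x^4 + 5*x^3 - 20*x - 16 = (x - 2)*(x^3 + 7*x^2 + 14*x + 8) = (x - 2)*(x + 1)*(x^2 + 6*x + 8) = (x - 2)*(x + 1)*(x + 2)*(x + 4)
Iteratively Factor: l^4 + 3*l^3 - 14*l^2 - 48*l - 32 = (l - 4)*(l^3 + 7*l^2 + 14*l + 8) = (l - 4)*(l + 1)*(l^2 + 6*l + 8) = (l - 4)*(l + 1)*(l + 4)*(l + 2)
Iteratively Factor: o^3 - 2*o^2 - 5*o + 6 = (o - 1)*(o^2 - o - 6) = (o - 3)*(o - 1)*(o + 2)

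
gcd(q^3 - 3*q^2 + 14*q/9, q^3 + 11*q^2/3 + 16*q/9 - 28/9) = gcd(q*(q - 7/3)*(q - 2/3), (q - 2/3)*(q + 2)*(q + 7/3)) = q - 2/3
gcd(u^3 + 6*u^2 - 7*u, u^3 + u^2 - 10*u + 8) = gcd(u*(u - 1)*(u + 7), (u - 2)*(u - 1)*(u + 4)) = u - 1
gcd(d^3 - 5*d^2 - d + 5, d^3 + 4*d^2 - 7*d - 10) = d + 1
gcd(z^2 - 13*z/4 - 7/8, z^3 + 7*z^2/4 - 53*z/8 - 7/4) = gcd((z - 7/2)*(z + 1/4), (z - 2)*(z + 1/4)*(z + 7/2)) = z + 1/4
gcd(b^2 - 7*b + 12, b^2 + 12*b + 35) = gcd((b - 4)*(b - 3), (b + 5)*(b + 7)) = 1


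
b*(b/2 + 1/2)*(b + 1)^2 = b^4/2 + 3*b^3/2 + 3*b^2/2 + b/2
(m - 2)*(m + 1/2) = m^2 - 3*m/2 - 1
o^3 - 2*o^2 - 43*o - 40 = (o - 8)*(o + 1)*(o + 5)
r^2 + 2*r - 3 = (r - 1)*(r + 3)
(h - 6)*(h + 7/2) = h^2 - 5*h/2 - 21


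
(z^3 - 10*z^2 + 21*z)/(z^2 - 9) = z*(z - 7)/(z + 3)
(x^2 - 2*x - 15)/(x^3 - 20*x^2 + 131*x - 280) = (x + 3)/(x^2 - 15*x + 56)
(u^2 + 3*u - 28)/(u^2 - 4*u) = (u + 7)/u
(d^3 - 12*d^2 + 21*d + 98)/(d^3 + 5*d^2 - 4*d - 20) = (d^2 - 14*d + 49)/(d^2 + 3*d - 10)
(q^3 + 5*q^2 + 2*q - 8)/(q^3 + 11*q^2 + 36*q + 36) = (q^2 + 3*q - 4)/(q^2 + 9*q + 18)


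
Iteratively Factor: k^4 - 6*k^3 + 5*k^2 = (k - 5)*(k^3 - k^2) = (k - 5)*(k - 1)*(k^2) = k*(k - 5)*(k - 1)*(k)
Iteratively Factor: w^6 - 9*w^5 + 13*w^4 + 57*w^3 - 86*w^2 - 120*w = (w - 5)*(w^5 - 4*w^4 - 7*w^3 + 22*w^2 + 24*w) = (w - 5)*(w - 3)*(w^4 - w^3 - 10*w^2 - 8*w) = w*(w - 5)*(w - 3)*(w^3 - w^2 - 10*w - 8) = w*(w - 5)*(w - 3)*(w + 1)*(w^2 - 2*w - 8) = w*(w - 5)*(w - 4)*(w - 3)*(w + 1)*(w + 2)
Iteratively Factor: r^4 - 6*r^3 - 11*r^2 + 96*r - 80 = (r - 1)*(r^3 - 5*r^2 - 16*r + 80) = (r - 5)*(r - 1)*(r^2 - 16) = (r - 5)*(r - 4)*(r - 1)*(r + 4)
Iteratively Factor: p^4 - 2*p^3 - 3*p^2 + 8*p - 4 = (p + 2)*(p^3 - 4*p^2 + 5*p - 2) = (p - 2)*(p + 2)*(p^2 - 2*p + 1) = (p - 2)*(p - 1)*(p + 2)*(p - 1)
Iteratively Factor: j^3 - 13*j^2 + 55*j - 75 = (j - 5)*(j^2 - 8*j + 15) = (j - 5)*(j - 3)*(j - 5)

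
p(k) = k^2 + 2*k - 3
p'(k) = 2*k + 2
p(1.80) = 3.84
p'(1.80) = 5.60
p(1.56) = 2.55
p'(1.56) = 5.12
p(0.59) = -1.47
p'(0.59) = 3.18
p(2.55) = 8.60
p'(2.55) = 7.10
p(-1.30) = -3.91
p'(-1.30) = -0.60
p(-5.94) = 20.40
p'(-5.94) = -9.88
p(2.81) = 10.52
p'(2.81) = 7.62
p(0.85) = -0.58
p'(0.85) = 3.70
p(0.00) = -3.00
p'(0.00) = 2.00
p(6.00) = 45.00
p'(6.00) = 14.00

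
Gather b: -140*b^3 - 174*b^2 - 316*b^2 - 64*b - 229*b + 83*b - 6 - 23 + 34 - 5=-140*b^3 - 490*b^2 - 210*b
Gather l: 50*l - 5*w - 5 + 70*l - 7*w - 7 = 120*l - 12*w - 12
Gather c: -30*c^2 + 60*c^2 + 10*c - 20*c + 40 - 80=30*c^2 - 10*c - 40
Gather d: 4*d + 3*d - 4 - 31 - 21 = 7*d - 56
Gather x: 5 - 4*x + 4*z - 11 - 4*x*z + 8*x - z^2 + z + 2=x*(4 - 4*z) - z^2 + 5*z - 4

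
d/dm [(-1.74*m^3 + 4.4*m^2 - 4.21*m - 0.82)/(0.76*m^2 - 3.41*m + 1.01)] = (-1.3224*m^4 + 11.8668*m^3 - 17.0766*m^2 + 10.1344*m - 7.0483)/(0.5776*m^4 - 5.1832*m^3 + 13.1633*m^2 - 6.8882*m + 1.0201)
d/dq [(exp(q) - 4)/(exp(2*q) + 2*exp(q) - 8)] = (8 - exp(q))*exp(2*q)/(exp(4*q) + 4*exp(3*q) - 12*exp(2*q) - 32*exp(q) + 64)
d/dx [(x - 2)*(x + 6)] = 2*x + 4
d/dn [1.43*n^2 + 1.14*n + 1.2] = 2.86*n + 1.14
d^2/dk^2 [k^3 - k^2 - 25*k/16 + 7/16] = 6*k - 2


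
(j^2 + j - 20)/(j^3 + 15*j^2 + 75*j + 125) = (j - 4)/(j^2 + 10*j + 25)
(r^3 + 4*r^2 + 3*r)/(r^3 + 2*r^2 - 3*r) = (r + 1)/(r - 1)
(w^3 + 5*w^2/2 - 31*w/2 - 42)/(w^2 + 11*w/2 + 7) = (w^2 - w - 12)/(w + 2)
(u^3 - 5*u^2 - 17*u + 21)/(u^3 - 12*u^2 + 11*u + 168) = (u - 1)/(u - 8)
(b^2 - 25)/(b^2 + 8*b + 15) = (b - 5)/(b + 3)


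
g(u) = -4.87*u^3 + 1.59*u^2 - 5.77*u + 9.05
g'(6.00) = -512.65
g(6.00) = -1020.25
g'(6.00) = -512.65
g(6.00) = -1020.25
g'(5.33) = -403.87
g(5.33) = -713.95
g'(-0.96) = -22.29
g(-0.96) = 20.36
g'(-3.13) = -158.86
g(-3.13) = 192.02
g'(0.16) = -5.64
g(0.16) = 8.15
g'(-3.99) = -251.05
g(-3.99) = 366.73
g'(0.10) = -5.60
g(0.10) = 8.48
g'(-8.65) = -1126.43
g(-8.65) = 3329.86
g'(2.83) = -113.78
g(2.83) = -104.92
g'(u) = -14.61*u^2 + 3.18*u - 5.77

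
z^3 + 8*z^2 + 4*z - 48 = (z - 2)*(z + 4)*(z + 6)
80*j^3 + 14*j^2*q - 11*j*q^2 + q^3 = (-8*j + q)*(-5*j + q)*(2*j + q)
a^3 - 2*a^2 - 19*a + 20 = (a - 5)*(a - 1)*(a + 4)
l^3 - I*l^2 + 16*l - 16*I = (l - 4*I)*(l - I)*(l + 4*I)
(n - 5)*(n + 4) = n^2 - n - 20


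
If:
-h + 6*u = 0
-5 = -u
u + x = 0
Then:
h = 30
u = 5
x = -5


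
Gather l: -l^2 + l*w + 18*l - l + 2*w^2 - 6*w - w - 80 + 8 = -l^2 + l*(w + 17) + 2*w^2 - 7*w - 72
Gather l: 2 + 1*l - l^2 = -l^2 + l + 2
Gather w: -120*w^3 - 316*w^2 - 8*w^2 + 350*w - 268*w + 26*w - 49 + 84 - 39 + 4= -120*w^3 - 324*w^2 + 108*w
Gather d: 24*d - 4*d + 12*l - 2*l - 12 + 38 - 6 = 20*d + 10*l + 20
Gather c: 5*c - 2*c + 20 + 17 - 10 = 3*c + 27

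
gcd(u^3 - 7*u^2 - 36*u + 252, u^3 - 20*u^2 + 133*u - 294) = u^2 - 13*u + 42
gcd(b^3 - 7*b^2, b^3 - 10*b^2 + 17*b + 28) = b - 7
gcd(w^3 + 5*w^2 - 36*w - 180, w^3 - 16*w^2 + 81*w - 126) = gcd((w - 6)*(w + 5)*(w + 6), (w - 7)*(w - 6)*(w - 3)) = w - 6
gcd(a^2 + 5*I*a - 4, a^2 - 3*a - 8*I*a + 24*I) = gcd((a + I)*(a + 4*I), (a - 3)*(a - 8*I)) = 1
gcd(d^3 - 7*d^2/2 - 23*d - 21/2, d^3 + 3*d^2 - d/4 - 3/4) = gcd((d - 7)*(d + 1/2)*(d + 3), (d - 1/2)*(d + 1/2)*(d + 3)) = d^2 + 7*d/2 + 3/2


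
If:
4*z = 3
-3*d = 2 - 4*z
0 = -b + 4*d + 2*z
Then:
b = 17/6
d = 1/3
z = 3/4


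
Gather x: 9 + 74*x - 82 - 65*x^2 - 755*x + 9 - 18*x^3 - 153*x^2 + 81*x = -18*x^3 - 218*x^2 - 600*x - 64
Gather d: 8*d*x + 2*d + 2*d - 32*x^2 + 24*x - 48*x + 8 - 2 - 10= d*(8*x + 4) - 32*x^2 - 24*x - 4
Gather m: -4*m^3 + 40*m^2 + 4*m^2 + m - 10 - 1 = -4*m^3 + 44*m^2 + m - 11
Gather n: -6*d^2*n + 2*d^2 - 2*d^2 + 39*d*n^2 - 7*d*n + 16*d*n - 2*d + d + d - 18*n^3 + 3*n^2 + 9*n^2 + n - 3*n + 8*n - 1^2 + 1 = -18*n^3 + n^2*(39*d + 12) + n*(-6*d^2 + 9*d + 6)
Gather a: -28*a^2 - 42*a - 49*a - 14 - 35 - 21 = -28*a^2 - 91*a - 70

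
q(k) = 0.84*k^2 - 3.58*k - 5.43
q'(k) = 1.68*k - 3.58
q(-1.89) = 4.34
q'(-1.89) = -6.76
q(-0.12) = -4.99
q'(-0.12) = -3.78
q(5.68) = 1.34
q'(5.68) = 5.96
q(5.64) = 1.10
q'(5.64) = 5.90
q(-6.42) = 52.18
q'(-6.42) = -14.37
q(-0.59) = -3.03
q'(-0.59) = -4.57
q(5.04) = -2.14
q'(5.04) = 4.89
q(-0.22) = -4.60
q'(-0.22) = -3.95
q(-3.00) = 12.87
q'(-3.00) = -8.62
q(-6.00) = 46.29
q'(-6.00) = -13.66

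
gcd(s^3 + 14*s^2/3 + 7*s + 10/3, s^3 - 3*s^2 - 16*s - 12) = s^2 + 3*s + 2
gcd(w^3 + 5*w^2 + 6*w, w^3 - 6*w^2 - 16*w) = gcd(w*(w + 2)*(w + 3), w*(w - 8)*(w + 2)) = w^2 + 2*w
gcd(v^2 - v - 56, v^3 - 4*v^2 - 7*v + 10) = 1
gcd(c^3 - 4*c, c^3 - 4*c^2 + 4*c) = c^2 - 2*c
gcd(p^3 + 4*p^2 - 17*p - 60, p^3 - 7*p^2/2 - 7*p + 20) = p - 4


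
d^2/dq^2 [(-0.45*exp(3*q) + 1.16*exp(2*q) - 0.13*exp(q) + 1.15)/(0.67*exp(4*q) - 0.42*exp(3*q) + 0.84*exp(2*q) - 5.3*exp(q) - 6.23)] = (-0.202005000000001*exp(10*q) + 1.956266*exp(9*q) + 0.0150749999999995*exp(8*q) - 14.676716*exp(7*q) + 8.64293199999994*exp(6*q) + 122.896716*exp(5*q) - 91.397532*exp(4*q) - 17.565308*exp(3*q) - 88.809231*exp(2*q) + 240.760546*exp(q) - 43.017527)*exp(q)/(0.300763*exp(12*q) - 0.565614*exp(11*q) + 1.485792*exp(10*q) - 8.629854*exp(9*q) + 2.421363*exp(8*q) - 11.072124*exp(7*q) + 43.938264*exp(6*q) + 99.311604*exp(5*q) + 52.405185*exp(4*q) - 31.365494*exp(3*q) - 427.193592*exp(2*q) - 617.12511*exp(q) - 241.804367)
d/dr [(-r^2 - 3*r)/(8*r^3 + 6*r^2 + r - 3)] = (r*(r + 3)*(24*r^2 + 12*r + 1) - (2*r + 3)*(8*r^3 + 6*r^2 + r - 3))/(8*r^3 + 6*r^2 + r - 3)^2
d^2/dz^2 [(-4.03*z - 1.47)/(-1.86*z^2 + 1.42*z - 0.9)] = ((5.9768 - 44.9748*z)*(1.86*z^2 - 1.42*z + 0.9) + (3.72*z - 1.42)*(4.03*z + 1.47)*(7.44*z - 2.84))/(1.86*z^2 - 1.42*z + 0.9)^3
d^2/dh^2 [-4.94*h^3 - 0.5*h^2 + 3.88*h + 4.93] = -29.64*h - 1.0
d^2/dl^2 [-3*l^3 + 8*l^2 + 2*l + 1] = 16 - 18*l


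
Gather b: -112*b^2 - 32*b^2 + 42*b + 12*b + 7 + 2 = -144*b^2 + 54*b + 9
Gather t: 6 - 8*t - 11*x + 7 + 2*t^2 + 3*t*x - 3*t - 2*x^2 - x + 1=2*t^2 + t*(3*x - 11) - 2*x^2 - 12*x + 14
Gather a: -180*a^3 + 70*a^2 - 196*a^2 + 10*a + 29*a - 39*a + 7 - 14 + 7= -180*a^3 - 126*a^2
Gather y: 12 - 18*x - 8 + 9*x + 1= 5 - 9*x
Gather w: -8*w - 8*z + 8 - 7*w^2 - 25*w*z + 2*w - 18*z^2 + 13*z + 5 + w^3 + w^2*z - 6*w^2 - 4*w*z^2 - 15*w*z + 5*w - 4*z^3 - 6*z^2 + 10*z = w^3 + w^2*(z - 13) + w*(-4*z^2 - 40*z - 1) - 4*z^3 - 24*z^2 + 15*z + 13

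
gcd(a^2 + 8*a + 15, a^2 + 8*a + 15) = a^2 + 8*a + 15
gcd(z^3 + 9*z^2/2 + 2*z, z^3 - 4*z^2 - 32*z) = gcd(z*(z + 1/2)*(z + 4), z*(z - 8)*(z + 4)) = z^2 + 4*z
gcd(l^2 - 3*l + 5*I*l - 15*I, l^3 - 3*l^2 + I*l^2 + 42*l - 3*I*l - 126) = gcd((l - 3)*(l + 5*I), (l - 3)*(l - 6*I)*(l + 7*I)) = l - 3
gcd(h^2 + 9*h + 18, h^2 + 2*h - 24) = h + 6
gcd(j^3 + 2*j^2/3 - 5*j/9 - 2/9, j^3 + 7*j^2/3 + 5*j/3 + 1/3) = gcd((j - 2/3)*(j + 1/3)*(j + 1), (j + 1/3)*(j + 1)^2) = j^2 + 4*j/3 + 1/3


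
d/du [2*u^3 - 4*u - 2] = 6*u^2 - 4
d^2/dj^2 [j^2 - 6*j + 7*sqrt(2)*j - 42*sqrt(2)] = 2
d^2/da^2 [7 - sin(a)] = sin(a)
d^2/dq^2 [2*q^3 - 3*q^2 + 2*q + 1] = 12*q - 6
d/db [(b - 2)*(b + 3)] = 2*b + 1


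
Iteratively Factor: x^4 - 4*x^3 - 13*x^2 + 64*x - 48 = (x - 1)*(x^3 - 3*x^2 - 16*x + 48) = (x - 4)*(x - 1)*(x^2 + x - 12) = (x - 4)*(x - 1)*(x + 4)*(x - 3)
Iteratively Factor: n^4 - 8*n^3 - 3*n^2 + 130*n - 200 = (n - 2)*(n^3 - 6*n^2 - 15*n + 100) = (n - 5)*(n - 2)*(n^2 - n - 20) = (n - 5)*(n - 2)*(n + 4)*(n - 5)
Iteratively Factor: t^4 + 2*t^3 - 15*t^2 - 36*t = (t + 3)*(t^3 - t^2 - 12*t) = t*(t + 3)*(t^2 - t - 12) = t*(t + 3)^2*(t - 4)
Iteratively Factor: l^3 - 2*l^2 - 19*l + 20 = (l + 4)*(l^2 - 6*l + 5) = (l - 5)*(l + 4)*(l - 1)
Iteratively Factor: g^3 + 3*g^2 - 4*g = (g)*(g^2 + 3*g - 4) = g*(g + 4)*(g - 1)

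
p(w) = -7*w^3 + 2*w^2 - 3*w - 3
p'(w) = -21*w^2 + 4*w - 3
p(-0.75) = 3.33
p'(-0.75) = -17.81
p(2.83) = -154.13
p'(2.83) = -159.87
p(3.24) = -229.81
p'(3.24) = -210.49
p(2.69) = -132.85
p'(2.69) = -144.20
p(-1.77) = 47.39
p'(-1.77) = -75.87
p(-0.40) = -1.03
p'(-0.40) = -7.96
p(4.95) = -817.86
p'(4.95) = -497.75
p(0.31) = -3.95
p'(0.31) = -3.78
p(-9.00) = 5289.00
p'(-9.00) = -1740.00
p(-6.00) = 1599.00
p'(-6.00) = -783.00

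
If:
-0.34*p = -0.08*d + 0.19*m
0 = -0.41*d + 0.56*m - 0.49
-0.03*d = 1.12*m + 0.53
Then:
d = -1.78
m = -0.43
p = -0.18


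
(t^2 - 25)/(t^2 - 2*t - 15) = (t + 5)/(t + 3)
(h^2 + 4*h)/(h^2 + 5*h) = (h + 4)/(h + 5)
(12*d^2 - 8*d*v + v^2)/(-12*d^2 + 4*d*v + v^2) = (-6*d + v)/(6*d + v)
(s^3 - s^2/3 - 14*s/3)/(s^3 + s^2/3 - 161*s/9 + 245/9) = 3*s*(s + 2)/(3*s^2 + 8*s - 35)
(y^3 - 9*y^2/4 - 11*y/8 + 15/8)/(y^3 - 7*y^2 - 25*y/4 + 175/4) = (4*y^2 + y - 3)/(2*(2*y^2 - 9*y - 35))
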